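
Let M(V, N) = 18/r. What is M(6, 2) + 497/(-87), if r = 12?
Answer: -733/174 ≈ -4.2126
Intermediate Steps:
M(V, N) = 3/2 (M(V, N) = 18/12 = 18*(1/12) = 3/2)
M(6, 2) + 497/(-87) = 3/2 + 497/(-87) = 3/2 + 497*(-1/87) = 3/2 - 497/87 = -733/174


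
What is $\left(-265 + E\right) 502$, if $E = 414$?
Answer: $74798$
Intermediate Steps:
$\left(-265 + E\right) 502 = \left(-265 + 414\right) 502 = 149 \cdot 502 = 74798$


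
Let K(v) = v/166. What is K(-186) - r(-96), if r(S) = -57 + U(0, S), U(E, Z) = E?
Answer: 4638/83 ≈ 55.880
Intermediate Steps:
K(v) = v/166 (K(v) = v*(1/166) = v/166)
r(S) = -57 (r(S) = -57 + 0 = -57)
K(-186) - r(-96) = (1/166)*(-186) - 1*(-57) = -93/83 + 57 = 4638/83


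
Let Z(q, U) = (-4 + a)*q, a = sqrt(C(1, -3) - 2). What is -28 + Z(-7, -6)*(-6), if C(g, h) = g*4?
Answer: -196 + 42*sqrt(2) ≈ -136.60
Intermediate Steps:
C(g, h) = 4*g
a = sqrt(2) (a = sqrt(4*1 - 2) = sqrt(4 - 2) = sqrt(2) ≈ 1.4142)
Z(q, U) = q*(-4 + sqrt(2)) (Z(q, U) = (-4 + sqrt(2))*q = q*(-4 + sqrt(2)))
-28 + Z(-7, -6)*(-6) = -28 - 7*(-4 + sqrt(2))*(-6) = -28 + (28 - 7*sqrt(2))*(-6) = -28 + (-168 + 42*sqrt(2)) = -196 + 42*sqrt(2)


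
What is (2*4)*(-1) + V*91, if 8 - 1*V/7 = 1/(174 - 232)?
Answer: 295741/58 ≈ 5099.0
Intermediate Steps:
V = 3255/58 (V = 56 - 7/(174 - 232) = 56 - 7/(-58) = 56 - 7*(-1/58) = 56 + 7/58 = 3255/58 ≈ 56.121)
(2*4)*(-1) + V*91 = (2*4)*(-1) + (3255/58)*91 = 8*(-1) + 296205/58 = -8 + 296205/58 = 295741/58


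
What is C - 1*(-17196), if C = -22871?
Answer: -5675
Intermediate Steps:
C - 1*(-17196) = -22871 - 1*(-17196) = -22871 + 17196 = -5675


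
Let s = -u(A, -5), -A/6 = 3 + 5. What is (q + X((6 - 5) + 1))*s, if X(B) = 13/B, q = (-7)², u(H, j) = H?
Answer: 2664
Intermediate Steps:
A = -48 (A = -6*(3 + 5) = -6*8 = -48)
q = 49
s = 48 (s = -1*(-48) = 48)
(q + X((6 - 5) + 1))*s = (49 + 13/((6 - 5) + 1))*48 = (49 + 13/(1 + 1))*48 = (49 + 13/2)*48 = (111/2)*48 = 2664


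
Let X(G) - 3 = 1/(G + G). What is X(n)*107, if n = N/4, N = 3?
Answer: 1177/3 ≈ 392.33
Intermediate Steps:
n = ¾ (n = 3/4 = 3*(¼) = ¾ ≈ 0.75000)
X(G) = 3 + 1/(2*G) (X(G) = 3 + 1/(G + G) = 3 + 1/(2*G))
X(n)*107 = (3 + 1/(2*(¾)))*107 = (3 + (½)*(4/3))*107 = (3 + ⅔)*107 = (11/3)*107 = 1177/3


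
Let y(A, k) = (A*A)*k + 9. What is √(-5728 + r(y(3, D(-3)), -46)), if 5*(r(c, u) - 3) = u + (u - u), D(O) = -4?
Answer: I*√143355/5 ≈ 75.724*I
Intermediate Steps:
y(A, k) = 9 + k*A² (y(A, k) = A²*k + 9 = k*A² + 9 = 9 + k*A²)
r(c, u) = 3 + u/5 (r(c, u) = 3 + (u + (u - u))/5 = 3 + (u + 0)/5 = 3 + u/5)
√(-5728 + r(y(3, D(-3)), -46)) = √(-5728 + (3 + (⅕)*(-46))) = √(-5728 + (3 - 46/5)) = √(-5728 - 31/5) = √(-28671/5) = I*√143355/5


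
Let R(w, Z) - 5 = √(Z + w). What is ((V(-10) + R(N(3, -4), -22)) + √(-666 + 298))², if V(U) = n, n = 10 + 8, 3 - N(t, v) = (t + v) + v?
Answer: (23 + I*√14 + 4*I*√23)² ≈ 3.445 + 1054.5*I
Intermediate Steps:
N(t, v) = 3 - t - 2*v (N(t, v) = 3 - ((t + v) + v) = 3 - (t + 2*v) = 3 + (-t - 2*v) = 3 - t - 2*v)
n = 18
V(U) = 18
R(w, Z) = 5 + √(Z + w)
((V(-10) + R(N(3, -4), -22)) + √(-666 + 298))² = ((18 + (5 + √(-22 + (3 - 1*3 - 2*(-4))))) + √(-666 + 298))² = ((18 + (5 + √(-22 + (3 - 3 + 8)))) + √(-368))² = ((18 + (5 + √(-22 + 8))) + 4*I*√23)² = ((18 + (5 + √(-14))) + 4*I*√23)² = ((18 + (5 + I*√14)) + 4*I*√23)² = ((23 + I*√14) + 4*I*√23)² = (23 + I*√14 + 4*I*√23)²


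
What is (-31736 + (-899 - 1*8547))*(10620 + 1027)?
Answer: -479646754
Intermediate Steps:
(-31736 + (-899 - 1*8547))*(10620 + 1027) = (-31736 + (-899 - 8547))*11647 = (-31736 - 9446)*11647 = -41182*11647 = -479646754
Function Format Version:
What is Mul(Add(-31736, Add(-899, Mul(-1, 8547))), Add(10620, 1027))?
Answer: -479646754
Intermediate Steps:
Mul(Add(-31736, Add(-899, Mul(-1, 8547))), Add(10620, 1027)) = Mul(Add(-31736, Add(-899, -8547)), 11647) = Mul(Add(-31736, -9446), 11647) = Mul(-41182, 11647) = -479646754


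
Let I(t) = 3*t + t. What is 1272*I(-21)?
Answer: -106848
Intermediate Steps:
I(t) = 4*t
1272*I(-21) = 1272*(4*(-21)) = 1272*(-84) = -106848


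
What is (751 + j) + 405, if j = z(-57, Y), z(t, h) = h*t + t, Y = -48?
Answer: 3835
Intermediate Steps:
z(t, h) = t + h*t
j = 2679 (j = -57*(1 - 48) = -57*(-47) = 2679)
(751 + j) + 405 = (751 + 2679) + 405 = 3430 + 405 = 3835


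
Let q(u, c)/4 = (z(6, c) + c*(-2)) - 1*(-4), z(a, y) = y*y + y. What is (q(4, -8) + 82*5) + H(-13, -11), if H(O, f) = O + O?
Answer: 688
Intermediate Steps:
H(O, f) = 2*O
z(a, y) = y + y² (z(a, y) = y² + y = y + y²)
q(u, c) = 16 - 8*c + 4*c*(1 + c) (q(u, c) = 4*((c*(1 + c) + c*(-2)) - 1*(-4)) = 4*((c*(1 + c) - 2*c) + 4) = 4*((-2*c + c*(1 + c)) + 4) = 4*(4 - 2*c + c*(1 + c)) = 16 - 8*c + 4*c*(1 + c))
(q(4, -8) + 82*5) + H(-13, -11) = ((16 - 4*(-8) + 4*(-8)²) + 82*5) + 2*(-13) = ((16 + 32 + 4*64) + 410) - 26 = ((16 + 32 + 256) + 410) - 26 = (304 + 410) - 26 = 714 - 26 = 688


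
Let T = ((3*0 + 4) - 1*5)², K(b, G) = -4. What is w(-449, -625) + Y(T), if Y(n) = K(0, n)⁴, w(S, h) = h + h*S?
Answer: 280256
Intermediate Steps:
T = 1 (T = ((0 + 4) - 5)² = (4 - 5)² = (-1)² = 1)
w(S, h) = h + S*h
Y(n) = 256 (Y(n) = (-4)⁴ = 256)
w(-449, -625) + Y(T) = -625*(1 - 449) + 256 = -625*(-448) + 256 = 280000 + 256 = 280256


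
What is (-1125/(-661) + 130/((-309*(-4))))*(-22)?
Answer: -8120365/204249 ≈ -39.757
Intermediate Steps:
(-1125/(-661) + 130/((-309*(-4))))*(-22) = (-1125*(-1/661) + 130/1236)*(-22) = (1125/661 + 130*(1/1236))*(-22) = (1125/661 + 65/618)*(-22) = (738215/408498)*(-22) = -8120365/204249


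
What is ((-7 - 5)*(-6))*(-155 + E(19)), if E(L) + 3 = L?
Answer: -10008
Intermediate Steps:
E(L) = -3 + L
((-7 - 5)*(-6))*(-155 + E(19)) = ((-7 - 5)*(-6))*(-155 + (-3 + 19)) = (-12*(-6))*(-155 + 16) = 72*(-139) = -10008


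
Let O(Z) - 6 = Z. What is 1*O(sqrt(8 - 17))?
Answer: 6 + 3*I ≈ 6.0 + 3.0*I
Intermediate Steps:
O(Z) = 6 + Z
1*O(sqrt(8 - 17)) = 1*(6 + sqrt(8 - 17)) = 1*(6 + sqrt(-9)) = 1*(6 + 3*I) = 6 + 3*I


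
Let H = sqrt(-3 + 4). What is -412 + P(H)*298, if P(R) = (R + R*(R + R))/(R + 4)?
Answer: -1166/5 ≈ -233.20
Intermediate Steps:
H = 1 (H = sqrt(1) = 1)
P(R) = (R + 2*R**2)/(4 + R) (P(R) = (R + R*(2*R))/(4 + R) = (R + 2*R**2)/(4 + R))
-412 + P(H)*298 = -412 + (1*(1 + 2*1)/(4 + 1))*298 = -412 + (1*(1 + 2)/5)*298 = -412 + (1*(1/5)*3)*298 = -412 + (3/5)*298 = -412 + 894/5 = -1166/5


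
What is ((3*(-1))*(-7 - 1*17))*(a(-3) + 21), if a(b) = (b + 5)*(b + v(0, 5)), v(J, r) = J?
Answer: 1080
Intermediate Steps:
a(b) = b*(5 + b) (a(b) = (b + 5)*(b + 0) = (5 + b)*b = b*(5 + b))
((3*(-1))*(-7 - 1*17))*(a(-3) + 21) = ((3*(-1))*(-7 - 1*17))*(-3*(5 - 3) + 21) = (-3*(-7 - 17))*(-3*2 + 21) = (-3*(-24))*(-6 + 21) = 72*15 = 1080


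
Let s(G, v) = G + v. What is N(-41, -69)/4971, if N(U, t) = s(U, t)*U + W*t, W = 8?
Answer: 3958/4971 ≈ 0.79622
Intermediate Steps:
N(U, t) = 8*t + U*(U + t) (N(U, t) = (U + t)*U + 8*t = U*(U + t) + 8*t = 8*t + U*(U + t))
N(-41, -69)/4971 = (8*(-69) - 41*(-41 - 69))/4971 = (-552 - 41*(-110))*(1/4971) = (-552 + 4510)*(1/4971) = 3958*(1/4971) = 3958/4971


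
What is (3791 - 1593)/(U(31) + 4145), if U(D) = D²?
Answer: 1099/2553 ≈ 0.43047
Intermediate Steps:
(3791 - 1593)/(U(31) + 4145) = (3791 - 1593)/(31² + 4145) = 2198/(961 + 4145) = 2198/5106 = 2198*(1/5106) = 1099/2553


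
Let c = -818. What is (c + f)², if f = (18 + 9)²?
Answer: 7921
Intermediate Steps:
f = 729 (f = 27² = 729)
(c + f)² = (-818 + 729)² = (-89)² = 7921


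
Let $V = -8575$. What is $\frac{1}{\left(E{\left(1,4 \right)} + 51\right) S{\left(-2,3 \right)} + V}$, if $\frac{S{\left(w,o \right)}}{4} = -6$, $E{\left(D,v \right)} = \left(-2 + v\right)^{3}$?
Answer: $- \frac{1}{9991} \approx -0.00010009$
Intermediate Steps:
$S{\left(w,o \right)} = -24$ ($S{\left(w,o \right)} = 4 \left(-6\right) = -24$)
$\frac{1}{\left(E{\left(1,4 \right)} + 51\right) S{\left(-2,3 \right)} + V} = \frac{1}{\left(\left(-2 + 4\right)^{3} + 51\right) \left(-24\right) - 8575} = \frac{1}{\left(2^{3} + 51\right) \left(-24\right) - 8575} = \frac{1}{\left(8 + 51\right) \left(-24\right) - 8575} = \frac{1}{59 \left(-24\right) - 8575} = \frac{1}{-1416 - 8575} = \frac{1}{-9991} = - \frac{1}{9991}$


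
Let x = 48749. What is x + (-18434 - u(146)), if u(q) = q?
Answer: 30169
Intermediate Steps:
x + (-18434 - u(146)) = 48749 + (-18434 - 1*146) = 48749 + (-18434 - 146) = 48749 - 18580 = 30169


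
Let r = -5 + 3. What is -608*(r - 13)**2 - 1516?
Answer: -138316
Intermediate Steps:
r = -2
-608*(r - 13)**2 - 1516 = -608*(-2 - 13)**2 - 1516 = -608*(-15)**2 - 1516 = -608*225 - 1516 = -136800 - 1516 = -138316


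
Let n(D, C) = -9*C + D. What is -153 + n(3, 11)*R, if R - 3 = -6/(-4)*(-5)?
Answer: 279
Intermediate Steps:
R = -9/2 (R = 3 - 6/(-4)*(-5) = 3 - 6*(-1)/4*(-5) = 3 - 2*(-¾)*(-5) = 3 + (3/2)*(-5) = 3 - 15/2 = -9/2 ≈ -4.5000)
n(D, C) = D - 9*C
-153 + n(3, 11)*R = -153 + (3 - 9*11)*(-9/2) = -153 + (3 - 99)*(-9/2) = -153 - 96*(-9/2) = -153 + 432 = 279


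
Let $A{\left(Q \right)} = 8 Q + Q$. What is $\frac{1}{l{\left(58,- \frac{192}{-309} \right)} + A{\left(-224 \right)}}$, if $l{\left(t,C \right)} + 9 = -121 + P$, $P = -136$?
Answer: $- \frac{1}{2282} \approx -0.00043821$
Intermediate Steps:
$l{\left(t,C \right)} = -266$ ($l{\left(t,C \right)} = -9 - 257 = -266$)
$A{\left(Q \right)} = 9 Q$
$\frac{1}{l{\left(58,- \frac{192}{-309} \right)} + A{\left(-224 \right)}} = \frac{1}{-266 + 9 \left(-224\right)} = \frac{1}{-266 - 2016} = \frac{1}{-2282} = - \frac{1}{2282}$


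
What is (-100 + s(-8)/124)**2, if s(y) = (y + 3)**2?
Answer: 153140625/15376 ≈ 9959.7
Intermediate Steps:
s(y) = (3 + y)**2
(-100 + s(-8)/124)**2 = (-100 + (3 - 8)**2/124)**2 = (-100 + (-5)**2*(1/124))**2 = (-100 + 25*(1/124))**2 = (-100 + 25/124)**2 = (-12375/124)**2 = 153140625/15376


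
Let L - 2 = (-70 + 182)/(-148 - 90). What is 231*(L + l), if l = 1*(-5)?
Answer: -13629/17 ≈ -801.71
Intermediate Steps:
l = -5
L = 26/17 (L = 2 + (-70 + 182)/(-148 - 90) = 2 + 112/(-238) = 2 + 112*(-1/238) = 2 - 8/17 = 26/17 ≈ 1.5294)
231*(L + l) = 231*(26/17 - 5) = 231*(-59/17) = -13629/17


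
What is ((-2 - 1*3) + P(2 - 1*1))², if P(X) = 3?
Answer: 4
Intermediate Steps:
((-2 - 1*3) + P(2 - 1*1))² = ((-2 - 1*3) + 3)² = ((-2 - 3) + 3)² = (-5 + 3)² = (-2)² = 4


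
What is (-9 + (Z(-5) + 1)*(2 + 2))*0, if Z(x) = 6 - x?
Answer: 0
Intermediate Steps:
(-9 + (Z(-5) + 1)*(2 + 2))*0 = (-9 + ((6 - 1*(-5)) + 1)*(2 + 2))*0 = (-9 + ((6 + 5) + 1)*4)*0 = (-9 + (11 + 1)*4)*0 = (-9 + 12*4)*0 = (-9 + 48)*0 = 39*0 = 0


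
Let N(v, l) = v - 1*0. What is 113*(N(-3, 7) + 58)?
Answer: 6215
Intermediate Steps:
N(v, l) = v (N(v, l) = v + 0 = v)
113*(N(-3, 7) + 58) = 113*(-3 + 58) = 113*55 = 6215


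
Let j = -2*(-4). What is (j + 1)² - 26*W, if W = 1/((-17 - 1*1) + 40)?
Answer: 878/11 ≈ 79.818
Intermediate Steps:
W = 1/22 (W = 1/((-17 - 1) + 40) = 1/(-18 + 40) = 1/22 ≈ 0.045455)
j = 8
(j + 1)² - 26*W = (8 + 1)² - 26*1/22 = 9² - 13/11 = 81 - 13/11 = 878/11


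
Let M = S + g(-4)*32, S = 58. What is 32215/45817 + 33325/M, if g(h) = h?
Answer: -304919295/641438 ≈ -475.37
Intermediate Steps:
M = -70 (M = 58 - 4*32 = 58 - 128 = -70)
32215/45817 + 33325/M = 32215/45817 + 33325/(-70) = 32215*(1/45817) + 33325*(-1/70) = 32215/45817 - 6665/14 = -304919295/641438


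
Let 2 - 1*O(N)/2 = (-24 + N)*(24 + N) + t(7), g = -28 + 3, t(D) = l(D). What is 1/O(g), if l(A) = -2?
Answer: -1/90 ≈ -0.011111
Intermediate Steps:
t(D) = -2
g = -25
O(N) = 8 - 2*(-24 + N)*(24 + N) (O(N) = 4 - 2*((-24 + N)*(24 + N) - 2) = 4 - 2*(-2 + (-24 + N)*(24 + N)) = 4 + (4 - 2*(-24 + N)*(24 + N)) = 8 - 2*(-24 + N)*(24 + N))
1/O(g) = 1/(1160 - 2*(-25)²) = 1/(1160 - 2*625) = 1/(1160 - 1250) = 1/(-90) = -1/90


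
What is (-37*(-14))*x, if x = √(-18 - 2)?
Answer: 1036*I*√5 ≈ 2316.6*I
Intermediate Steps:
x = 2*I*√5 (x = √(-20) = 2*I*√5 ≈ 4.4721*I)
(-37*(-14))*x = (-37*(-14))*(2*I*√5) = 518*(2*I*√5) = 1036*I*√5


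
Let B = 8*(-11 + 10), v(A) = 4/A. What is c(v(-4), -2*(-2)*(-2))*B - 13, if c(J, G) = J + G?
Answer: 59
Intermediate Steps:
B = -8 (B = 8*(-1) = -8)
c(J, G) = G + J
c(v(-4), -2*(-2)*(-2))*B - 13 = (-2*(-2)*(-2) + 4/(-4))*(-8) - 13 = (4*(-2) + 4*(-¼))*(-8) - 13 = (-8 - 1)*(-8) - 13 = -9*(-8) - 13 = 72 - 13 = 59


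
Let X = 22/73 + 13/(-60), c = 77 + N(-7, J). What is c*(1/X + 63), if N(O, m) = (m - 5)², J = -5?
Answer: 4912281/371 ≈ 13241.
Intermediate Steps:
N(O, m) = (-5 + m)²
c = 177 (c = 77 + (-5 - 5)² = 77 + (-10)² = 77 + 100 = 177)
X = 371/4380 (X = 22*(1/73) + 13*(-1/60) = 22/73 - 13/60 = 371/4380 ≈ 0.084703)
c*(1/X + 63) = 177*(1/(371/4380) + 63) = 177*(4380/371 + 63) = 177*(27753/371) = 4912281/371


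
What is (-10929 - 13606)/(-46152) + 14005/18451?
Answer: 1099054045/851550552 ≈ 1.2906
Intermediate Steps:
(-10929 - 13606)/(-46152) + 14005/18451 = -24535*(-1/46152) + 14005*(1/18451) = 24535/46152 + 14005/18451 = 1099054045/851550552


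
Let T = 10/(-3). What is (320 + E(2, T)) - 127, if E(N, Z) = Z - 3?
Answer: 560/3 ≈ 186.67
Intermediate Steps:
T = -10/3 (T = 10*(-⅓) = -10/3 ≈ -3.3333)
E(N, Z) = -3 + Z
(320 + E(2, T)) - 127 = (320 + (-3 - 10/3)) - 127 = (320 - 19/3) - 127 = 941/3 - 127 = 560/3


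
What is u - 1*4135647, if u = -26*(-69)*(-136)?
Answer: -4379631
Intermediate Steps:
u = -243984 (u = 1794*(-136) = -243984)
u - 1*4135647 = -243984 - 1*4135647 = -243984 - 4135647 = -4379631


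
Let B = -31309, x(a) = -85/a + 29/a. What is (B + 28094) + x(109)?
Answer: -350491/109 ≈ -3215.5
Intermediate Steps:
x(a) = -56/a
(B + 28094) + x(109) = (-31309 + 28094) - 56/109 = -3215 - 56*1/109 = -3215 - 56/109 = -350491/109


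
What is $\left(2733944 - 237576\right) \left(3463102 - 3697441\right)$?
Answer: $-584996380752$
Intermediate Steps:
$\left(2733944 - 237576\right) \left(3463102 - 3697441\right) = 2496368 \left(-234339\right) = -584996380752$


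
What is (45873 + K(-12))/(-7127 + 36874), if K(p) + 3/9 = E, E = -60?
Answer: 137438/89241 ≈ 1.5401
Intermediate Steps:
K(p) = -181/3 (K(p) = -1/3 - 60 = -181/3)
(45873 + K(-12))/(-7127 + 36874) = (45873 - 181/3)/(-7127 + 36874) = (137438/3)/29747 = (137438/3)*(1/29747) = 137438/89241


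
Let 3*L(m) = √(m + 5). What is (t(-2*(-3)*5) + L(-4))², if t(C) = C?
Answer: 8281/9 ≈ 920.11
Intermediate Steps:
L(m) = √(5 + m)/3 (L(m) = √(m + 5)/3 = √(5 + m)/3)
(t(-2*(-3)*5) + L(-4))² = (-2*(-3)*5 + √(5 - 4)/3)² = (6*5 + √1/3)² = (30 + (⅓)*1)² = (30 + ⅓)² = (91/3)² = 8281/9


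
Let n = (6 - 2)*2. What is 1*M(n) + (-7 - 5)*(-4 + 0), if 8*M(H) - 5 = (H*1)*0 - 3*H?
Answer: 365/8 ≈ 45.625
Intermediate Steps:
n = 8 (n = 4*2 = 8)
M(H) = 5/8 - 3*H/8 (M(H) = 5/8 + ((H*1)*0 - 3*H)/8 = 5/8 + (H*0 - 3*H)/8 = 5/8 + (0 - 3*H)/8 = 5/8 + (-3*H)/8 = 5/8 - 3*H/8)
1*M(n) + (-7 - 5)*(-4 + 0) = 1*(5/8 - 3/8*8) + (-7 - 5)*(-4 + 0) = 1*(5/8 - 3) - 12*(-4) = 1*(-19/8) + 48 = -19/8 + 48 = 365/8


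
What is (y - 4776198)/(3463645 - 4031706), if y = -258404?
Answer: 5034602/568061 ≈ 8.8628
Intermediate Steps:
(y - 4776198)/(3463645 - 4031706) = (-258404 - 4776198)/(3463645 - 4031706) = -5034602/(-568061) = -5034602*(-1/568061) = 5034602/568061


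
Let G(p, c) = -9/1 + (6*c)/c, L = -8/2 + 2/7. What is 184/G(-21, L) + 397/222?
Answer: -13219/222 ≈ -59.545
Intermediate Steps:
L = -26/7 (L = -8*½ + 2*(⅐) = -4 + 2/7 = -26/7 ≈ -3.7143)
G(p, c) = -3 (G(p, c) = -9*1 + 6 = -9 + 6 = -3)
184/G(-21, L) + 397/222 = 184/(-3) + 397/222 = 184*(-⅓) + 397*(1/222) = -184/3 + 397/222 = -13219/222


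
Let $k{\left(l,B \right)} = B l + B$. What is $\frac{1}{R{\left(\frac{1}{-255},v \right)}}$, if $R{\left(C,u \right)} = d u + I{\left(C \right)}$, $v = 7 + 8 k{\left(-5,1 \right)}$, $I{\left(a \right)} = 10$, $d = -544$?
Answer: $\frac{1}{13610} \approx 7.3475 \cdot 10^{-5}$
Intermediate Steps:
$k{\left(l,B \right)} = B + B l$
$v = -25$ ($v = 7 + 8 \cdot 1 \left(1 - 5\right) = 7 + 8 \cdot 1 \left(-4\right) = 7 + 8 \left(-4\right) = 7 - 32 = -25$)
$R{\left(C,u \right)} = 10 - 544 u$ ($R{\left(C,u \right)} = - 544 u + 10 = 10 - 544 u$)
$\frac{1}{R{\left(\frac{1}{-255},v \right)}} = \frac{1}{10 - -13600} = \frac{1}{10 + 13600} = \frac{1}{13610}$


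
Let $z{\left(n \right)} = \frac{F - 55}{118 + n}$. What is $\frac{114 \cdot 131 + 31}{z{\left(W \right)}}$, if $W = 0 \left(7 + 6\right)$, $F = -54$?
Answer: $- \frac{1765870}{109} \approx -16201.0$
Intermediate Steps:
$W = 0$ ($W = 0 \cdot 13 = 0$)
$z{\left(n \right)} = - \frac{109}{118 + n}$ ($z{\left(n \right)} = \frac{-54 - 55}{118 + n} = - \frac{109}{118 + n}$)
$\frac{114 \cdot 131 + 31}{z{\left(W \right)}} = \frac{114 \cdot 131 + 31}{\left(-109\right) \frac{1}{118 + 0}} = \frac{14934 + 31}{\left(-109\right) \frac{1}{118}} = \frac{14965}{\left(-109\right) \frac{1}{118}} = \frac{14965}{- \frac{109}{118}} = 14965 \left(- \frac{118}{109}\right) = - \frac{1765870}{109}$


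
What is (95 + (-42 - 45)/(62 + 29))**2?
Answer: 73239364/8281 ≈ 8844.3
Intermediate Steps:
(95 + (-42 - 45)/(62 + 29))**2 = (95 - 87/91)**2 = (8558/91)**2 = 73239364/8281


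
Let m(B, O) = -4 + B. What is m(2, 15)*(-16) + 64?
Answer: 96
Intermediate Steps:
m(2, 15)*(-16) + 64 = (-4 + 2)*(-16) + 64 = -2*(-16) + 64 = 32 + 64 = 96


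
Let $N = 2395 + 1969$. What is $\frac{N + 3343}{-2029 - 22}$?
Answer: $- \frac{1101}{293} \approx -3.7577$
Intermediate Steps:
$N = 4364$
$\frac{N + 3343}{-2029 - 22} = \frac{4364 + 3343}{-2029 - 22} = \frac{7707}{-2051} = 7707 \left(- \frac{1}{2051}\right) = - \frac{1101}{293}$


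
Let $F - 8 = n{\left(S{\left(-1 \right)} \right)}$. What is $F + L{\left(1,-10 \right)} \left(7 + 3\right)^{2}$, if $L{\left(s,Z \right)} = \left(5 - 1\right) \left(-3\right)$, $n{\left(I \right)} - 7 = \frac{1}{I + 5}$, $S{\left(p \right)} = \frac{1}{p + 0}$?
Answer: $- \frac{4739}{4} \approx -1184.8$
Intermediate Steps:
$S{\left(p \right)} = \frac{1}{p}$
$n{\left(I \right)} = 7 + \frac{1}{5 + I}$ ($n{\left(I \right)} = 7 + \frac{1}{I + 5} = 7 + \frac{1}{5 + I}$)
$L{\left(s,Z \right)} = -12$ ($L{\left(s,Z \right)} = 4 \left(-3\right) = -12$)
$F = \frac{61}{4}$ ($F = 8 + \frac{36 + \frac{7}{-1}}{5 + \frac{1}{-1}} = 8 + \frac{36 + 7 \left(-1\right)}{5 - 1} = 8 + \frac{36 - 7}{4} = 8 + \frac{1}{4} \cdot 29 = 8 + \frac{29}{4} = \frac{61}{4} \approx 15.25$)
$F + L{\left(1,-10 \right)} \left(7 + 3\right)^{2} = \frac{61}{4} - 12 \left(7 + 3\right)^{2} = \frac{61}{4} - 12 \cdot 10^{2} = \frac{61}{4} - 1200 = - \frac{4739}{4}$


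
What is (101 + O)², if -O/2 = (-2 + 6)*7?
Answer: 2025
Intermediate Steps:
O = -56 (O = -2*(-2 + 6)*7 = -8*7 = -2*28 = -56)
(101 + O)² = (101 - 56)² = 45² = 2025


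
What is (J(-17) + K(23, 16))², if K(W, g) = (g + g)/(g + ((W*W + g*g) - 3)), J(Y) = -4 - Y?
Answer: 27071209/159201 ≈ 170.04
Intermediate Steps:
K(W, g) = 2*g/(-3 + g + W² + g²) (K(W, g) = (2*g)/(g + ((W² + g²) - 3)) = (2*g)/(g + (-3 + W² + g²)) = (2*g)/(-3 + g + W² + g²) = 2*g/(-3 + g + W² + g²))
(J(-17) + K(23, 16))² = ((-4 - 1*(-17)) + 2*16/(-3 + 16 + 23² + 16²))² = ((-4 + 17) + 2*16/(-3 + 16 + 529 + 256))² = (13 + 2*16/798)² = (13 + 2*16*(1/798))² = (13 + 16/399)² = (5203/399)² = 27071209/159201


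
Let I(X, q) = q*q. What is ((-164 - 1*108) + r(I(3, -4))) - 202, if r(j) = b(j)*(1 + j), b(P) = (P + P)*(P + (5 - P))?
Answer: 2246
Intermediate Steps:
I(X, q) = q**2
b(P) = 10*P (b(P) = (2*P)*5 = 10*P)
r(j) = 10*j*(1 + j) (r(j) = (10*j)*(1 + j) = 10*j*(1 + j))
((-164 - 1*108) + r(I(3, -4))) - 202 = ((-164 - 1*108) + 10*(-4)**2*(1 + (-4)**2)) - 202 = ((-164 - 108) + 10*16*(1 + 16)) - 202 = (-272 + 10*16*17) - 202 = (-272 + 2720) - 202 = 2448 - 202 = 2246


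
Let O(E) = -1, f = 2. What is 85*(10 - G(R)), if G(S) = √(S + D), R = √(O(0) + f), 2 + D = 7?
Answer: 850 - 85*√6 ≈ 641.79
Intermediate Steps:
D = 5 (D = -2 + 7 = 5)
R = 1 (R = √(-1 + 2) = √1 = 1)
G(S) = √(5 + S) (G(S) = √(S + 5) = √(5 + S))
85*(10 - G(R)) = 85*(10 - √(5 + 1)) = 85*(10 - √6) = 850 - 85*√6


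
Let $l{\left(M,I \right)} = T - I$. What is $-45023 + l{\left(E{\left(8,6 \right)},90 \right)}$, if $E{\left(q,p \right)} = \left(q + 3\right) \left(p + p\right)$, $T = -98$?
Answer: $-45211$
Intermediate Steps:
$E{\left(q,p \right)} = 2 p \left(3 + q\right)$ ($E{\left(q,p \right)} = \left(3 + q\right) 2 p = 2 p \left(3 + q\right)$)
$l{\left(M,I \right)} = -98 - I$
$-45023 + l{\left(E{\left(8,6 \right)},90 \right)} = -45023 - 188 = -45211$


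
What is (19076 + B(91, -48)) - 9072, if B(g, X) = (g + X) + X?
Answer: 9999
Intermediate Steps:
B(g, X) = g + 2*X (B(g, X) = (X + g) + X = g + 2*X)
(19076 + B(91, -48)) - 9072 = (19076 + (91 + 2*(-48))) - 9072 = (19076 + (91 - 96)) - 9072 = (19076 - 5) - 9072 = 19071 - 9072 = 9999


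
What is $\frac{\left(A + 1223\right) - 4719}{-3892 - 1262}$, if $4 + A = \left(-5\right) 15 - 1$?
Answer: $\frac{596}{859} \approx 0.69383$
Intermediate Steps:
$A = -80$ ($A = -4 - 76 = -80$)
$\frac{\left(A + 1223\right) - 4719}{-3892 - 1262} = \frac{\left(-80 + 1223\right) - 4719}{-3892 - 1262} = \frac{1143 - 4719}{-5154} = \left(-3576\right) \left(- \frac{1}{5154}\right) = \frac{596}{859}$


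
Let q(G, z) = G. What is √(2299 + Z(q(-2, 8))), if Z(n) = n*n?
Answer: 7*√47 ≈ 47.990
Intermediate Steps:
Z(n) = n²
√(2299 + Z(q(-2, 8))) = √(2299 + (-2)²) = √(2299 + 4) = √2303 = 7*√47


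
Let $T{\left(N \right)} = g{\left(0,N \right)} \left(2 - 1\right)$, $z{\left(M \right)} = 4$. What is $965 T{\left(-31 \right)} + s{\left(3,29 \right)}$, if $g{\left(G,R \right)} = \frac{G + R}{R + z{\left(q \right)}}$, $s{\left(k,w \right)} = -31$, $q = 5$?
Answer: $\frac{29078}{27} \approx 1077.0$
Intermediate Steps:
$g{\left(G,R \right)} = \frac{G + R}{4 + R}$ ($g{\left(G,R \right)} = \frac{G + R}{R + 4} = \frac{G + R}{4 + R}$)
$T{\left(N \right)} = \frac{N}{4 + N}$ ($T{\left(N \right)} = \frac{0 + N}{4 + N} \left(2 - 1\right) = \frac{N}{4 + N} 1 = \frac{N}{4 + N}$)
$965 T{\left(-31 \right)} + s{\left(3,29 \right)} = 965 \left(- \frac{31}{4 - 31}\right) - 31 = 965 \left(- \frac{31}{-27}\right) - 31 = 965 \left(\left(-31\right) \left(- \frac{1}{27}\right)\right) - 31 = 965 \cdot \frac{31}{27} - 31 = \frac{29915}{27} - 31 = \frac{29078}{27}$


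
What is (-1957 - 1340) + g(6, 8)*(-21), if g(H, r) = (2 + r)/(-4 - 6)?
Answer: -3276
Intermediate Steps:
g(H, r) = -⅕ - r/10 (g(H, r) = (2 + r)/(-10) = (2 + r)*(-⅒) = -⅕ - r/10)
(-1957 - 1340) + g(6, 8)*(-21) = (-1957 - 1340) + (-⅕ - ⅒*8)*(-21) = -3297 + (-⅕ - ⅘)*(-21) = -3297 - 1*(-21) = -3297 + 21 = -3276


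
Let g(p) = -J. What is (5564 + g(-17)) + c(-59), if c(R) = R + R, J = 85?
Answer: 5361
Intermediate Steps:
c(R) = 2*R
g(p) = -85 (g(p) = -1*85 = -85)
(5564 + g(-17)) + c(-59) = (5564 - 85) + 2*(-59) = 5479 - 118 = 5361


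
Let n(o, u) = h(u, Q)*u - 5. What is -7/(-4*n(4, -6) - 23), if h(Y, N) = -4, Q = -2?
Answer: 7/99 ≈ 0.070707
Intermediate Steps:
n(o, u) = -5 - 4*u (n(o, u) = -4*u - 5 = -5 - 4*u)
-7/(-4*n(4, -6) - 23) = -7/(-4*(-5 - 4*(-6)) - 23) = -7/(-4*(-5 + 24) - 23) = -7/(-4*19 - 23) = -7/(-76 - 23) = -7/(-99) = -7*(-1/99) = 7/99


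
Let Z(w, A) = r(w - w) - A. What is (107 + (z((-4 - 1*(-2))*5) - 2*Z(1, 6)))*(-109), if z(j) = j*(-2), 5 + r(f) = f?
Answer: -16241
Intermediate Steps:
r(f) = -5 + f
z(j) = -2*j
Z(w, A) = -5 - A (Z(w, A) = (-5 + (w - w)) - A = (-5 + 0) - A = -5 - A)
(107 + (z((-4 - 1*(-2))*5) - 2*Z(1, 6)))*(-109) = (107 + (-2*(-4 - 1*(-2))*5 - 2*(-5 - 1*6)))*(-109) = (107 + (-2*(-4 + 2)*5 - 2*(-5 - 6)))*(-109) = (107 + (-(-4)*5 - 2*(-11)))*(-109) = (107 + (-2*(-10) + 22))*(-109) = (107 + (20 + 22))*(-109) = (107 + 42)*(-109) = 149*(-109) = -16241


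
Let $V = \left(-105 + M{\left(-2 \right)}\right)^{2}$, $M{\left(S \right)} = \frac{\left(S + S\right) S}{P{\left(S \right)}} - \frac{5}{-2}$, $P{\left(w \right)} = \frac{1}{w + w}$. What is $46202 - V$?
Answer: $\frac{112447}{4} \approx 28112.0$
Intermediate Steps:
$P{\left(w \right)} = \frac{1}{2 w}$
$M{\left(S \right)} = \frac{5}{2} + 4 S^{3}$ ($M{\left(S \right)} = \frac{\left(S + S\right) S}{\frac{1}{2} \frac{1}{S}} - \frac{5}{-2} = 2 S S 2 S - - \frac{5}{2} = 2 S^{2} \cdot 2 S + \frac{5}{2} = 4 S^{3} + \frac{5}{2} = \frac{5}{2} + 4 S^{3}$)
$V = \frac{72361}{4}$ ($V = \left(-105 + \left(\frac{5}{2} + 4 \left(-2\right)^{3}\right)\right)^{2} = \left(-105 + \left(\frac{5}{2} + 4 \left(-8\right)\right)\right)^{2} = \left(-105 + \left(\frac{5}{2} - 32\right)\right)^{2} = \left(-105 - \frac{59}{2}\right)^{2} = \left(- \frac{269}{2}\right)^{2} = \frac{72361}{4} \approx 18090.0$)
$46202 - V = 46202 - \frac{72361}{4} = \frac{112447}{4}$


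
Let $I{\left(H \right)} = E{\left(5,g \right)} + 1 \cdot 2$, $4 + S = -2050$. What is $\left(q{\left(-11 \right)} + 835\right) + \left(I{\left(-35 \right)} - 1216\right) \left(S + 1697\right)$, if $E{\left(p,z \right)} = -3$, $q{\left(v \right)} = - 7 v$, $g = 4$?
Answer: $435381$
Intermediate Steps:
$S = -2054$ ($S = -4 - 2050 = -2054$)
$I{\left(H \right)} = -1$ ($I{\left(H \right)} = -3 + 1 \cdot 2 = -3 + 2 = -1$)
$\left(q{\left(-11 \right)} + 835\right) + \left(I{\left(-35 \right)} - 1216\right) \left(S + 1697\right) = \left(\left(-7\right) \left(-11\right) + 835\right) + \left(-1 - 1216\right) \left(-2054 + 1697\right) = \left(77 + 835\right) - -434469 = 912 + 434469 = 435381$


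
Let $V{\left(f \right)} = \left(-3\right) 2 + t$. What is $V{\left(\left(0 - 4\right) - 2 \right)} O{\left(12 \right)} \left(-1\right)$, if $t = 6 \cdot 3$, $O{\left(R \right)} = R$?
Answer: $-144$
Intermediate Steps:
$t = 18$
$V{\left(f \right)} = 12$ ($V{\left(f \right)} = \left(-3\right) 2 + 18 = -6 + 18 = 12$)
$V{\left(\left(0 - 4\right) - 2 \right)} O{\left(12 \right)} \left(-1\right) = 12 \cdot 12 \left(-1\right) = 144 \left(-1\right) = -144$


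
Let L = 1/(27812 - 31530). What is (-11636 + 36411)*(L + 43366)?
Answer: 3994591847925/3718 ≈ 1.0744e+9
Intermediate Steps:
L = -1/3718 (L = 1/(-3718) = -1/3718 ≈ -0.00026896)
(-11636 + 36411)*(L + 43366) = (-11636 + 36411)*(-1/3718 + 43366) = 24775*(161234787/3718) = 3994591847925/3718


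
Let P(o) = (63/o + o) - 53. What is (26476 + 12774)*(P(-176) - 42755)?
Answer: -148467972375/88 ≈ -1.6871e+9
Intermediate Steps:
P(o) = -53 + o + 63/o (P(o) = (o + 63/o) - 53 = -53 + o + 63/o)
(26476 + 12774)*(P(-176) - 42755) = (26476 + 12774)*((-53 - 176 + 63/(-176)) - 42755) = 39250*((-53 - 176 + 63*(-1/176)) - 42755) = 39250*((-53 - 176 - 63/176) - 42755) = 39250*(-40367/176 - 42755) = 39250*(-7565247/176) = -148467972375/88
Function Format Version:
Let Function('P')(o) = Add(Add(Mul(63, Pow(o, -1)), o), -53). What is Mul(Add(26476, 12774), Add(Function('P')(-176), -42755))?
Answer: Rational(-148467972375, 88) ≈ -1.6871e+9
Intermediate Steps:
Function('P')(o) = Add(-53, o, Mul(63, Pow(o, -1))) (Function('P')(o) = Add(Add(o, Mul(63, Pow(o, -1))), -53) = Add(-53, o, Mul(63, Pow(o, -1))))
Mul(Add(26476, 12774), Add(Function('P')(-176), -42755)) = Mul(Add(26476, 12774), Add(Add(-53, -176, Mul(63, Pow(-176, -1))), -42755)) = Mul(39250, Add(Add(-53, -176, Mul(63, Rational(-1, 176))), -42755)) = Mul(39250, Add(Add(-53, -176, Rational(-63, 176)), -42755)) = Mul(39250, Add(Rational(-40367, 176), -42755)) = Mul(39250, Rational(-7565247, 176)) = Rational(-148467972375, 88)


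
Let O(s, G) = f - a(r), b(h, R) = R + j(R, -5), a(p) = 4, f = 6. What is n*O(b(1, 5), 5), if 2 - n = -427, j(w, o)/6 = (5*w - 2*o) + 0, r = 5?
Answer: 858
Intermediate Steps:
j(w, o) = -12*o + 30*w (j(w, o) = 6*((5*w - 2*o) + 0) = 6*((-2*o + 5*w) + 0) = 6*(-2*o + 5*w) = -12*o + 30*w)
n = 429 (n = 2 - 1*(-427) = 2 + 427 = 429)
b(h, R) = 60 + 31*R (b(h, R) = R + (-12*(-5) + 30*R) = R + (60 + 30*R) = 60 + 31*R)
O(s, G) = 2 (O(s, G) = 6 - 1*4 = 6 - 4 = 2)
n*O(b(1, 5), 5) = 429*2 = 858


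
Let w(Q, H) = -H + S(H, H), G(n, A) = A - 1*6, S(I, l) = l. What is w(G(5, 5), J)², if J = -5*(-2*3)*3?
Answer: 0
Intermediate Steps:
J = 90 (J = -(-30)*3 = -5*(-18) = 90)
G(n, A) = -6 + A (G(n, A) = A - 6 = -6 + A)
w(Q, H) = 0 (w(Q, H) = -H + H = 0)
w(G(5, 5), J)² = 0² = 0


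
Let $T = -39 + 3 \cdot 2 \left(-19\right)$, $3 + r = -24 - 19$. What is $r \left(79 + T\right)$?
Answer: $3404$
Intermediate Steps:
$r = -46$ ($r = -3 - 43 = -46$)
$T = -153$ ($T = -39 + 6 \left(-19\right) = -39 - 114 = -153$)
$r \left(79 + T\right) = - 46 \left(79 - 153\right) = \left(-46\right) \left(-74\right) = 3404$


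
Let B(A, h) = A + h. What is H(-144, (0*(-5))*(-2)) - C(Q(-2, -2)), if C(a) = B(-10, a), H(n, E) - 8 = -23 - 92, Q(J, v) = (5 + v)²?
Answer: -106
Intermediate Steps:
H(n, E) = -107 (H(n, E) = 8 + (-23 - 92) = 8 - 115 = -107)
C(a) = -10 + a
H(-144, (0*(-5))*(-2)) - C(Q(-2, -2)) = -107 - (-10 + (5 - 2)²) = -107 - (-10 + 3²) = -107 - (-10 + 9) = -107 - 1*(-1) = -107 + 1 = -106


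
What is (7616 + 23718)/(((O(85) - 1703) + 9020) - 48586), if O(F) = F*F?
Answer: -15667/17022 ≈ -0.92040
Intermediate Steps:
O(F) = F²
(7616 + 23718)/(((O(85) - 1703) + 9020) - 48586) = (7616 + 23718)/(((85² - 1703) + 9020) - 48586) = 31334/(((7225 - 1703) + 9020) - 48586) = 31334/((5522 + 9020) - 48586) = 31334/(14542 - 48586) = 31334/(-34044) = 31334*(-1/34044) = -15667/17022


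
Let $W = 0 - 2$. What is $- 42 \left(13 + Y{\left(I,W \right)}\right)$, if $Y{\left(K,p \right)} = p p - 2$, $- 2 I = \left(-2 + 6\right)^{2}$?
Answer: $-630$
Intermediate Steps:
$W = -2$
$I = -8$ ($I = - \frac{\left(-2 + 6\right)^{2}}{2} = - \frac{4^{2}}{2} = \left(- \frac{1}{2}\right) 16 = -8$)
$Y{\left(K,p \right)} = -2 + p^{2}$ ($Y{\left(K,p \right)} = p^{2} - 2 = -2 + p^{2}$)
$- 42 \left(13 + Y{\left(I,W \right)}\right) = - 42 \left(13 - \left(2 - \left(-2\right)^{2}\right)\right) = - 42 \left(13 + \left(-2 + 4\right)\right) = - 42 \left(13 + 2\right) = \left(-42\right) 15 = -630$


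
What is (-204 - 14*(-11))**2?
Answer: 2500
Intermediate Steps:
(-204 - 14*(-11))**2 = (-204 + 154)**2 = (-50)**2 = 2500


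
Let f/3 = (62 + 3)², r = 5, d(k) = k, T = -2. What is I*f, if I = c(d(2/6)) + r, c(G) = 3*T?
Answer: -12675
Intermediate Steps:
c(G) = -6 (c(G) = 3*(-2) = -6)
I = -1 (I = -6 + 5 = -1)
f = 12675 (f = 3*(62 + 3)² = 3*65² = 3*4225 = 12675)
I*f = -1*12675 = -12675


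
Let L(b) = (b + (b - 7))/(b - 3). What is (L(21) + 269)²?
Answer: 23785129/324 ≈ 73411.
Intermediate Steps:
L(b) = (-7 + 2*b)/(-3 + b) (L(b) = (b + (-7 + b))/(-3 + b) = (-7 + 2*b)/(-3 + b))
(L(21) + 269)² = ((-7 + 2*21)/(-3 + 21) + 269)² = ((-7 + 42)/18 + 269)² = ((1/18)*35 + 269)² = (35/18 + 269)² = (4877/18)² = 23785129/324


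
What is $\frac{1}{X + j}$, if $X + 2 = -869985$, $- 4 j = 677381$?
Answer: $- \frac{4}{4157329} \approx -9.6216 \cdot 10^{-7}$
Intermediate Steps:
$j = - \frac{677381}{4}$ ($j = \left(- \frac{1}{4}\right) 677381 = - \frac{677381}{4} \approx -1.6935 \cdot 10^{5}$)
$X = -869987$ ($X = -2 - 869985 = -869987$)
$\frac{1}{X + j} = \frac{1}{-869987 - \frac{677381}{4}} = \frac{1}{- \frac{4157329}{4}} = - \frac{4}{4157329}$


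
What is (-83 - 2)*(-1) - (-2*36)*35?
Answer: 2605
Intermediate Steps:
(-83 - 2)*(-1) - (-2*36)*35 = -85*(-1) - (-72)*35 = 85 - 1*(-2520) = 85 + 2520 = 2605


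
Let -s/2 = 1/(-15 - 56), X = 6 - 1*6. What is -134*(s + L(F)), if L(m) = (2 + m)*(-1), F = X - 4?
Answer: -19296/71 ≈ -271.77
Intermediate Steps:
X = 0 (X = 6 - 6 = 0)
F = -4 (F = 0 - 4 = -4)
L(m) = -2 - m
s = 2/71 (s = -2/(-15 - 56) = -2/(-71) = -2*(-1/71) = 2/71 ≈ 0.028169)
-134*(s + L(F)) = -134*(2/71 + (-2 - 1*(-4))) = -134*(2/71 + (-2 + 4)) = -134*(2/71 + 2) = -134*144/71 = -19296/71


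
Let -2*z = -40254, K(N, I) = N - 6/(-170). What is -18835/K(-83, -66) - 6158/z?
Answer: 32179397609/141935604 ≈ 226.72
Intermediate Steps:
K(N, I) = 3/85 + N (K(N, I) = N - 6*(-1/170) = N + 3/85 = 3/85 + N)
z = 20127 (z = -1/2*(-40254) = 20127)
-18835/K(-83, -66) - 6158/z = -18835/(3/85 - 83) - 6158/20127 = -18835/(-7052/85) - 6158*1/20127 = -18835*(-85/7052) - 6158/20127 = 1600975/7052 - 6158/20127 = 32179397609/141935604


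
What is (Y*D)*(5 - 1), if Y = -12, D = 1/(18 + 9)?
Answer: -16/9 ≈ -1.7778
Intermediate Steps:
D = 1/27 ≈ 0.037037
(Y*D)*(5 - 1) = (-12*1/27)*(5 - 1) = -4/9*4 = -16/9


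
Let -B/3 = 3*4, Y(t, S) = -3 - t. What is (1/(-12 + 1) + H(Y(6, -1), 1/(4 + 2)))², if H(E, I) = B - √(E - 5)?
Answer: 155915/121 + 794*I*√14/11 ≈ 1288.6 + 270.08*I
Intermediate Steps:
B = -36 (B = -9*4 = -3*12 = -36)
H(E, I) = -36 - √(-5 + E) (H(E, I) = -36 - √(E - 5) = -36 - √(-5 + E))
(1/(-12 + 1) + H(Y(6, -1), 1/(4 + 2)))² = (1/(-12 + 1) + (-36 - √(-5 + (-3 - 1*6))))² = (1/(-11) + (-36 - √(-5 + (-3 - 6))))² = (-1/11 + (-36 - √(-5 - 9)))² = (-1/11 + (-36 - √(-14)))² = (-1/11 + (-36 - I*√14))² = (-397/11 - I*√14)²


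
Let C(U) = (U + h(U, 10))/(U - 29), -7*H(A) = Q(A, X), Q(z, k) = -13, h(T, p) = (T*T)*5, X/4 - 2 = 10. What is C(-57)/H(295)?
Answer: -56658/559 ≈ -101.36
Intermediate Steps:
X = 48 (X = 8 + 4*10 = 8 + 40 = 48)
h(T, p) = 5*T² (h(T, p) = T²*5 = 5*T²)
H(A) = 13/7 (H(A) = -⅐*(-13) = 13/7)
C(U) = (U + 5*U²)/(-29 + U) (C(U) = (U + 5*U²)/(U - 29) = (U + 5*U²)/(-29 + U))
C(-57)/H(295) = (-57*(1 + 5*(-57))/(-29 - 57))/(13/7) = -57*(1 - 285)/(-86)*(7/13) = -57*(-1/86)*(-284)*(7/13) = -8094/43*7/13 = -56658/559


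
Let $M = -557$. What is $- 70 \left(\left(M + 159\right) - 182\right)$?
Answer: $40600$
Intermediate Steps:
$- 70 \left(\left(M + 159\right) - 182\right) = - 70 \left(\left(-557 + 159\right) - 182\right) = - 70 \left(-398 - 182\right) = \left(-70\right) \left(-580\right) = 40600$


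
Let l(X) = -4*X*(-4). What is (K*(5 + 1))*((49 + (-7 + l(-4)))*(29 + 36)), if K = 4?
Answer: -34320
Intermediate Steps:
l(X) = 16*X
(K*(5 + 1))*((49 + (-7 + l(-4)))*(29 + 36)) = (4*(5 + 1))*((49 + (-7 + 16*(-4)))*(29 + 36)) = (4*6)*((49 + (-7 - 64))*65) = 24*((49 - 71)*65) = 24*(-22*65) = 24*(-1430) = -34320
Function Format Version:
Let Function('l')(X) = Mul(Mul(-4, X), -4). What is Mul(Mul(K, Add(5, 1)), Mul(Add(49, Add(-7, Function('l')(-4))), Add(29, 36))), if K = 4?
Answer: -34320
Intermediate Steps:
Function('l')(X) = Mul(16, X)
Mul(Mul(K, Add(5, 1)), Mul(Add(49, Add(-7, Function('l')(-4))), Add(29, 36))) = Mul(Mul(4, Add(5, 1)), Mul(Add(49, Add(-7, Mul(16, -4))), Add(29, 36))) = Mul(Mul(4, 6), Mul(Add(49, Add(-7, -64)), 65)) = Mul(24, Mul(Add(49, -71), 65)) = Mul(24, Mul(-22, 65)) = Mul(24, -1430) = -34320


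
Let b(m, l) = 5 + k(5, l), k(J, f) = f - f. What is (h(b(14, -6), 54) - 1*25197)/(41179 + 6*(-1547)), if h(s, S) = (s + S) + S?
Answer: -25084/31897 ≈ -0.78641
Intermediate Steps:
k(J, f) = 0
b(m, l) = 5 (b(m, l) = 5 + 0 = 5)
h(s, S) = s + 2*S (h(s, S) = (S + s) + S = s + 2*S)
(h(b(14, -6), 54) - 1*25197)/(41179 + 6*(-1547)) = ((5 + 2*54) - 1*25197)/(41179 + 6*(-1547)) = ((5 + 108) - 25197)/(41179 - 9282) = (113 - 25197)/31897 = -25084*1/31897 = -25084/31897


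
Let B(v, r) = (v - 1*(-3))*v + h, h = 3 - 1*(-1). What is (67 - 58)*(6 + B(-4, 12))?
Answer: 126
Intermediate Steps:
h = 4 (h = 3 + 1 = 4)
B(v, r) = 4 + v*(3 + v) (B(v, r) = (v - 1*(-3))*v + 4 = (v + 3)*v + 4 = (3 + v)*v + 4 = v*(3 + v) + 4 = 4 + v*(3 + v))
(67 - 58)*(6 + B(-4, 12)) = (67 - 58)*(6 + (4 + (-4)² + 3*(-4))) = 9*(6 + (4 + 16 - 12)) = 9*(6 + 8) = 9*14 = 126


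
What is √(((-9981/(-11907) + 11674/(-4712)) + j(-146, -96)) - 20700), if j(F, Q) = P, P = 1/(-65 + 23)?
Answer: I*√114018918082887/74214 ≈ 143.88*I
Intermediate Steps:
P = -1/42 (P = 1/(-42) = -1/42 ≈ -0.023810)
j(F, Q) = -1/42
√(((-9981/(-11907) + 11674/(-4712)) + j(-146, -96)) - 20700) = √(((-9981/(-11907) + 11674/(-4712)) - 1/42) - 20700) = √(((-9981*(-1/11907) + 11674*(-1/4712)) - 1/42) - 20700) = √(((1109/1323 - 5837/2356) - 1/42) - 20700) = √((-5109547/3116988 - 1/42) - 20700) = √(-5183761/3116988 - 20700) = √(-64526835361/3116988) = I*√114018918082887/74214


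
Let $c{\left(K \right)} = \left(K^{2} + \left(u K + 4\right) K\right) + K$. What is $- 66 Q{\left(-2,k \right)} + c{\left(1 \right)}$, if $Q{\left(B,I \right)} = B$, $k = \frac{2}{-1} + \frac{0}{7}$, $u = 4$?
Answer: $142$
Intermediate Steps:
$k = -2$ ($k = 2 \left(-1\right) + 0 \cdot \frac{1}{7} = -2 + 0 = -2$)
$c{\left(K \right)} = K + K^{2} + K \left(4 + 4 K\right)$ ($c{\left(K \right)} = \left(K^{2} + \left(4 K + 4\right) K\right) + K = \left(K^{2} + \left(4 + 4 K\right) K\right) + K = \left(K^{2} + K \left(4 + 4 K\right)\right) + K = K + K^{2} + K \left(4 + 4 K\right)$)
$- 66 Q{\left(-2,k \right)} + c{\left(1 \right)} = \left(-66\right) \left(-2\right) + 5 \cdot 1 \left(1 + 1\right) = 132 + 5 \cdot 1 \cdot 2 = 132 + 10 = 142$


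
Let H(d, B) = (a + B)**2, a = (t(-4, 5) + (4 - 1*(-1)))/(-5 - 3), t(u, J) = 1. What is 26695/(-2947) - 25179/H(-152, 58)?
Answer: -2587152703/154543627 ≈ -16.741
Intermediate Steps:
a = -3/4 (a = (1 + (4 - 1*(-1)))/(-5 - 3) = (1 + (4 + 1))/(-8) = (1 + 5)*(-1/8) = 6*(-1/8) = -3/4 ≈ -0.75000)
H(d, B) = (-3/4 + B)**2
26695/(-2947) - 25179/H(-152, 58) = 26695/(-2947) - 25179*16/(-3 + 4*58)**2 = 26695*(-1/2947) - 25179*16/(-3 + 232)**2 = -26695/2947 - 25179/((1/16)*229**2) = -26695/2947 - 25179/((1/16)*52441) = -26695/2947 - 25179/52441/16 = -26695/2947 - 25179*16/52441 = -26695/2947 - 402864/52441 = -2587152703/154543627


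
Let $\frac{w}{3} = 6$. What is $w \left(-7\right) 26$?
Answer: $-3276$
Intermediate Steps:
$w = 18$ ($w = 3 \cdot 6 = 18$)
$w \left(-7\right) 26 = 18 \left(-7\right) 26 = \left(-126\right) 26 = -3276$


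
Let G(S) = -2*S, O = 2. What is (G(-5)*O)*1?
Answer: 20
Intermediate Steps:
(G(-5)*O)*1 = (-2*(-5)*2)*1 = (10*2)*1 = 20*1 = 20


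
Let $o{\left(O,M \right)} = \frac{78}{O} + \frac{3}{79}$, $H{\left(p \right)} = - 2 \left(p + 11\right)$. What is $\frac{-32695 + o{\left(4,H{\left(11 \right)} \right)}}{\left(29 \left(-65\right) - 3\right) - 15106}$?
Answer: $\frac{5162723}{2685052} \approx 1.9228$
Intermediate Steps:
$H{\left(p \right)} = -22 - 2 p$ ($H{\left(p \right)} = - 2 \left(11 + p\right) = -22 - 2 p$)
$o{\left(O,M \right)} = \frac{3}{79} + \frac{78}{O}$ ($o{\left(O,M \right)} = \frac{78}{O} + 3 \cdot \frac{1}{79} = \frac{78}{O} + \frac{3}{79} = \frac{3}{79} + \frac{78}{O}$)
$\frac{-32695 + o{\left(4,H{\left(11 \right)} \right)}}{\left(29 \left(-65\right) - 3\right) - 15106} = \frac{-32695 + \left(\frac{3}{79} + \frac{78}{4}\right)}{\left(29 \left(-65\right) - 3\right) - 15106} = \frac{-32695 + \left(\frac{3}{79} + 78 \cdot \frac{1}{4}\right)}{\left(-1885 - 3\right) - 15106} = \frac{-32695 + \left(\frac{3}{79} + \frac{39}{2}\right)}{-1888 - 15106} = \frac{-32695 + \frac{3087}{158}}{-16994} = \left(- \frac{5162723}{158}\right) \left(- \frac{1}{16994}\right) = \frac{5162723}{2685052}$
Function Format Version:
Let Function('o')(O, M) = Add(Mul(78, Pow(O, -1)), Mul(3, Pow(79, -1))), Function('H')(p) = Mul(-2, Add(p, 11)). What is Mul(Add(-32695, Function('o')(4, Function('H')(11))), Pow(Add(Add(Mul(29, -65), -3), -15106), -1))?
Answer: Rational(5162723, 2685052) ≈ 1.9228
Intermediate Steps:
Function('H')(p) = Add(-22, Mul(-2, p)) (Function('H')(p) = Mul(-2, Add(11, p)) = Add(-22, Mul(-2, p)))
Function('o')(O, M) = Add(Rational(3, 79), Mul(78, Pow(O, -1))) (Function('o')(O, M) = Add(Mul(78, Pow(O, -1)), Mul(3, Rational(1, 79))) = Add(Mul(78, Pow(O, -1)), Rational(3, 79)) = Add(Rational(3, 79), Mul(78, Pow(O, -1))))
Mul(Add(-32695, Function('o')(4, Function('H')(11))), Pow(Add(Add(Mul(29, -65), -3), -15106), -1)) = Mul(Add(-32695, Add(Rational(3, 79), Mul(78, Pow(4, -1)))), Pow(Add(Add(Mul(29, -65), -3), -15106), -1)) = Mul(Add(-32695, Add(Rational(3, 79), Mul(78, Rational(1, 4)))), Pow(Add(Add(-1885, -3), -15106), -1)) = Mul(Add(-32695, Add(Rational(3, 79), Rational(39, 2))), Pow(Add(-1888, -15106), -1)) = Mul(Add(-32695, Rational(3087, 158)), Pow(-16994, -1)) = Mul(Rational(-5162723, 158), Rational(-1, 16994)) = Rational(5162723, 2685052)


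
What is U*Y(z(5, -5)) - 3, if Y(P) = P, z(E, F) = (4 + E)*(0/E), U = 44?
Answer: -3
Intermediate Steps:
z(E, F) = 0 (z(E, F) = (4 + E)*0 = 0)
U*Y(z(5, -5)) - 3 = 44*0 - 3 = 0 - 3 = -3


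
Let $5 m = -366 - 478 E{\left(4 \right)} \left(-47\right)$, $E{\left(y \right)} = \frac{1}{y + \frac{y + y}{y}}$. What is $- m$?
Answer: $- \frac{2027}{3} \approx -675.67$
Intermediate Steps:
$E{\left(y \right)} = \frac{1}{2 + y}$ ($E{\left(y \right)} = \frac{1}{y + \frac{2 y}{y}} = \frac{1}{y + 2} = \frac{1}{2 + y}$)
$m = \frac{2027}{3}$ ($m = \frac{-366 - 478 \frac{1}{2 + 4} \left(-47\right)}{5} = \frac{-366 - 478 \cdot \frac{1}{6} \left(-47\right)}{5} = \frac{-366 - - \frac{11233}{3}}{5} = \frac{-366 + \frac{11233}{3}}{5} = \frac{1}{5} \cdot \frac{10135}{3} = \frac{2027}{3} \approx 675.67$)
$- m = \left(-1\right) \frac{2027}{3} = - \frac{2027}{3}$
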